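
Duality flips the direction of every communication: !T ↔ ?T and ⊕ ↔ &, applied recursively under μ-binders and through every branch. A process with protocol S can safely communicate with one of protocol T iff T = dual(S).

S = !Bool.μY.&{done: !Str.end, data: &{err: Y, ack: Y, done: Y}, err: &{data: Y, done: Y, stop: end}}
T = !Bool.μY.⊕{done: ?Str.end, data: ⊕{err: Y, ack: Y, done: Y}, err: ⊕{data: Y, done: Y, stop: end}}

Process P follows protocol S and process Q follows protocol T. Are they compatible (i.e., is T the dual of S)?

!Bool | !Bool  ✗ same direction on both sides — not dual

NO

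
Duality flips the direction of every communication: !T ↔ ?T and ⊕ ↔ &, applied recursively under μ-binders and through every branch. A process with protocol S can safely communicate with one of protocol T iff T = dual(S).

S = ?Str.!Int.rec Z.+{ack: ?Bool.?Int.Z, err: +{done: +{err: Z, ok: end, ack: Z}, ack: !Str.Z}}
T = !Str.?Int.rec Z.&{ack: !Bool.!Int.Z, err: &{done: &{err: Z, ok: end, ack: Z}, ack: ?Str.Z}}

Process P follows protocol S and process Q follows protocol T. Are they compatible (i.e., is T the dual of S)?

YES

?Str vs !Str  ok
  !Int vs ?Int  ok
    rec Z vs rec Z  ok (μ self-dual)
      +{ack,err} vs &{ack,err}  ok same labels
        • ack:
          ?Bool vs !Bool  ok
            ?Int vs !Int  ok
              Z vs Z  ok
        • err:
          +{done,ack} vs &{done,ack}  ok same labels
            • done:
              +{err,ok,ack} vs &{err,ok,ack}  ok same labels
                • err:
                  Z vs Z  ok
                • ok:
                  end vs end  ok
                • ack:
                  Z vs Z  ok
            • ack:
              !Str vs ?Str  ok
                Z vs Z  ok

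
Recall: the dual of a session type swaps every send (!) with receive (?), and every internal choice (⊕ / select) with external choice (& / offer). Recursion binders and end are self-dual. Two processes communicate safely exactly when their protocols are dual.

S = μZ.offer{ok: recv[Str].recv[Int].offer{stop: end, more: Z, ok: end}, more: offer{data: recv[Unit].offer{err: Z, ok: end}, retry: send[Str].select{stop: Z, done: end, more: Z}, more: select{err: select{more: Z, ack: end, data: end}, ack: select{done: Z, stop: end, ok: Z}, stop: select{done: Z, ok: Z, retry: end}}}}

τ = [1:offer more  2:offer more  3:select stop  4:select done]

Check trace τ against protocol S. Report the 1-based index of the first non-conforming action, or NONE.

NONE

[1] offer more  ok  cont: offer{data: recv[Unit].offer{err: μZ.…, ok: end}, retry: send[Str].select{stop: μZ.…, done: end, more: μZ.…}, more: select{err: select{more: μZ.…, ack: end, data: end}, ack: select{done: μZ.…, stop: end, ok: μZ.…}, stop: select{done: μZ.…, ok: μZ.…, retry: end}}}
[2] offer more  ok  cont: select{err: select{more: μZ.…, ack: end, data: end}, ack: select{done: μZ.…, stop: end, ok: μZ.…}, stop: select{done: μZ.…, ok: μZ.…, retry: end}}
[3] select stop  ok  cont: select{done: μZ.…, ok: μZ.…, retry: end}
[4] select done  ok  cont: μZ.…
τ conforms to S (length 4)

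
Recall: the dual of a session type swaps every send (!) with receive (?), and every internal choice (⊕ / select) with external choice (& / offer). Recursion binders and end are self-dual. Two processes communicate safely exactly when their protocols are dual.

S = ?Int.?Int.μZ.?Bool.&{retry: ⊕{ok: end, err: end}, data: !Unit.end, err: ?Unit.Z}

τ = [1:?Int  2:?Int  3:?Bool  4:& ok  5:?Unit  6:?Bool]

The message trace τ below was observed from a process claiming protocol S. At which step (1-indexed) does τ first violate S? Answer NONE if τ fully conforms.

4

@1 ?Int  match  residual = ?Int.μZ.…
@2 ?Int  match  residual = μZ.…
@3 ?Bool  match  residual = &{retry: ⊕{ok: end, err: end}, data: !Unit.end, err: ?Unit.μZ.…}
@4 got & ok, protocol expects & retry or & data or & err  ✗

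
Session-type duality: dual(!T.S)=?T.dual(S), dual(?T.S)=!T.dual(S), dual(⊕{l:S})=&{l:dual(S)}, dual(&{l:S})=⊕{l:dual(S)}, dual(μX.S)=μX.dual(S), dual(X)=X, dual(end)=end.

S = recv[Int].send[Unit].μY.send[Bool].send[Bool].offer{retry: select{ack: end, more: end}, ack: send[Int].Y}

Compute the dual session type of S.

send[Int].recv[Unit].μY.recv[Bool].recv[Bool].select{retry: offer{ack: end, more: end}, ack: recv[Int].Y}

recv[Int] = send[Int]
  send[Unit] = recv[Unit]
    μY = μY  (binder kept)
      send[Bool] = recv[Bool]
        send[Bool] = recv[Bool]
          offer{retry,ack} = select{retry,ack}  (&→⊕)
            case retry:
              select{ack,more} = offer{ack,more}  (internal→external)
                case ack:
                  end ↦ end
                case more:
                  end ↦ end
            case ack:
              send[Int] = recv[Int]
                Y ↦ Y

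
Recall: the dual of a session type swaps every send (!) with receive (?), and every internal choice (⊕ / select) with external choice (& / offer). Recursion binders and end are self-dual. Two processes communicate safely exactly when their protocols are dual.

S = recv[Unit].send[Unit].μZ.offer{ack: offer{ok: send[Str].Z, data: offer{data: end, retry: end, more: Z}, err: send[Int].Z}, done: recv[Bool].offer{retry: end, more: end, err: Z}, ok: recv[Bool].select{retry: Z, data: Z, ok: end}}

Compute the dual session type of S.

recv[Unit] ↦ send[Unit]
  send[Unit] ↦ recv[Unit]
    μZ ↦ μZ  (binder kept)
      offer{ack,done,ok} ↦ select{ack,done,ok}  (external→internal)
        [ack]
          offer{ok,data,err} ↦ select{ok,data,err}  (external→internal)
            [ok]
              send[Str] ↦ recv[Str]
                Z ↦ Z
            [data]
              offer{data,retry,more} ↦ select{data,retry,more}  (external→internal)
                [data]
                  end ↦ end
                [retry]
                  end ↦ end
                [more]
                  Z ↦ Z
            [err]
              send[Int] ↦ recv[Int]
                Z ↦ Z
        [done]
          recv[Bool] ↦ send[Bool]
            offer{retry,more,err} ↦ select{retry,more,err}  (external→internal)
              [retry]
                end ↦ end
              [more]
                end ↦ end
              [err]
                Z ↦ Z
        [ok]
          recv[Bool] ↦ send[Bool]
            select{retry,data,ok} ↦ offer{retry,data,ok}  (select→offer)
              [retry]
                Z ↦ Z
              [data]
                Z ↦ Z
              [ok]
                end ↦ end

send[Unit].recv[Unit].μZ.select{ack: select{ok: recv[Str].Z, data: select{data: end, retry: end, more: Z}, err: recv[Int].Z}, done: send[Bool].select{retry: end, more: end, err: Z}, ok: send[Bool].offer{retry: Z, data: Z, ok: end}}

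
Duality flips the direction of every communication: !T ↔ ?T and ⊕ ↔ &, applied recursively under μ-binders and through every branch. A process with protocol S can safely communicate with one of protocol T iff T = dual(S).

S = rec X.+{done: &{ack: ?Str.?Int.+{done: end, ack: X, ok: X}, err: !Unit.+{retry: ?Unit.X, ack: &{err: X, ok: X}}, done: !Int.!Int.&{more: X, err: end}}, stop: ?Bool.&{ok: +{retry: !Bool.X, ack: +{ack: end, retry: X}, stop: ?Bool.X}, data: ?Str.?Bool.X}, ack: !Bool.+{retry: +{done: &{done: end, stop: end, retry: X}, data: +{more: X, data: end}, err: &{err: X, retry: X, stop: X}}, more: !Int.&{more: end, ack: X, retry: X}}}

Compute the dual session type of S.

rec X = rec X  (rec unchanged)
  +{done,stop,ack} = &{done,stop,ack}  (select→offer)
    • done:
      &{ack,err,done} = +{ack,err,done}  (external→internal)
        • ack:
          ?Str = !Str
            ?Int = !Int
              +{done,ack,ok} = &{done,ack,ok}  (select→offer)
                • done:
                  end self-dual
                • ack:
                  X self-dual
                • ok:
                  X self-dual
        • err:
          !Unit = ?Unit
            +{retry,ack} = &{retry,ack}  (select→offer)
              • retry:
                ?Unit = !Unit
                  X self-dual
              • ack:
                &{err,ok} = +{err,ok}  (external→internal)
                  • err:
                    X self-dual
                  • ok:
                    X self-dual
        • done:
          !Int = ?Int
            !Int = ?Int
              &{more,err} = +{more,err}  (external→internal)
                • more:
                  X self-dual
                • err:
                  end self-dual
    • stop:
      ?Bool = !Bool
        &{ok,data} = +{ok,data}  (external→internal)
          • ok:
            +{retry,ack,stop} = &{retry,ack,stop}  (select→offer)
              • retry:
                !Bool = ?Bool
                  X self-dual
              • ack:
                +{ack,retry} = &{ack,retry}  (select→offer)
                  • ack:
                    end self-dual
                  • retry:
                    X self-dual
              • stop:
                ?Bool = !Bool
                  X self-dual
          • data:
            ?Str = !Str
              ?Bool = !Bool
                X self-dual
    • ack:
      !Bool = ?Bool
        +{retry,more} = &{retry,more}  (select→offer)
          • retry:
            +{done,data,err} = &{done,data,err}  (select→offer)
              • done:
                &{done,stop,retry} = +{done,stop,retry}  (external→internal)
                  • done:
                    end self-dual
                  • stop:
                    end self-dual
                  • retry:
                    X self-dual
              • data:
                +{more,data} = &{more,data}  (select→offer)
                  • more:
                    X self-dual
                  • data:
                    end self-dual
              • err:
                &{err,retry,stop} = +{err,retry,stop}  (external→internal)
                  • err:
                    X self-dual
                  • retry:
                    X self-dual
                  • stop:
                    X self-dual
          • more:
            !Int = ?Int
              &{more,ack,retry} = +{more,ack,retry}  (external→internal)
                • more:
                  end self-dual
                • ack:
                  X self-dual
                • retry:
                  X self-dual

rec X.&{done: +{ack: !Str.!Int.&{done: end, ack: X, ok: X}, err: ?Unit.&{retry: !Unit.X, ack: +{err: X, ok: X}}, done: ?Int.?Int.+{more: X, err: end}}, stop: !Bool.+{ok: &{retry: ?Bool.X, ack: &{ack: end, retry: X}, stop: !Bool.X}, data: !Str.!Bool.X}, ack: ?Bool.&{retry: &{done: +{done: end, stop: end, retry: X}, data: &{more: X, data: end}, err: +{err: X, retry: X, stop: X}}, more: ?Int.+{more: end, ack: X, retry: X}}}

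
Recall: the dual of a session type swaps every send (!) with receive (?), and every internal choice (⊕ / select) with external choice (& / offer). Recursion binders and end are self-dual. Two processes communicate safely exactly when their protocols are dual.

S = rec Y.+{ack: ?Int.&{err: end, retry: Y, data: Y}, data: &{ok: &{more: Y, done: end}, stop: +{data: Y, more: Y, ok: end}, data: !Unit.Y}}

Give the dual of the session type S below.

rec Y.&{ack: !Int.+{err: end, retry: Y, data: Y}, data: +{ok: +{more: Y, done: end}, stop: &{data: Y, more: Y, ok: end}, data: ?Unit.Y}}

rec Y = rec Y  (rec unchanged)
  +{ack,data} = &{ack,data}  (internal→external)
    • ack:
      ?Int = !Int
        &{err,retry,data} = +{err,retry,data}  (external→internal)
          • err:
            end self-dual
          • retry:
            Y self-dual
          • data:
            Y self-dual
    • data:
      &{ok,stop,data} = +{ok,stop,data}  (external→internal)
        • ok:
          &{more,done} = +{more,done}  (external→internal)
            • more:
              Y self-dual
            • done:
              end self-dual
        • stop:
          +{data,more,ok} = &{data,more,ok}  (internal→external)
            • data:
              Y self-dual
            • more:
              Y self-dual
            • ok:
              end self-dual
        • data:
          !Unit = ?Unit
            Y self-dual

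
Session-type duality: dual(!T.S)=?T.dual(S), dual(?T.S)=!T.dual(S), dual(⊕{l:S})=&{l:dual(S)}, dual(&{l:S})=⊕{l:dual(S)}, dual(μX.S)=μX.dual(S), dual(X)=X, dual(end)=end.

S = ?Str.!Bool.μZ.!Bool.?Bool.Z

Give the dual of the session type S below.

?Str → !Str
  !Bool → ?Bool
    μZ → μZ  (μ self-dual)
      !Bool → ?Bool
        ?Bool → !Bool
          dual(Z) = Z

!Str.?Bool.μZ.?Bool.!Bool.Z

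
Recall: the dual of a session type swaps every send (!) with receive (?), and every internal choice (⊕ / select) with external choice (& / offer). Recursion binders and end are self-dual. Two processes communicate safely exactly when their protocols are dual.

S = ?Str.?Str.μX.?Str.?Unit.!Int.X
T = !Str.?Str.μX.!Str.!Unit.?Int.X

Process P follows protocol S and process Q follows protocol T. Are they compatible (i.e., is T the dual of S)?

NO

?Str vs !Str  match
  ?Str vs ?Str  ✗ same direction on both sides — not dual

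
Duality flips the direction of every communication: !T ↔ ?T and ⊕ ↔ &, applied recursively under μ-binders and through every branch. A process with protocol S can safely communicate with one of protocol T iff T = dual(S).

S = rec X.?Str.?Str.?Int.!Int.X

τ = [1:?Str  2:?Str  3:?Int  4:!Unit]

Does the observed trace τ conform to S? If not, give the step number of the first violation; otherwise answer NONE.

[1] ?Str  match  cont: ?Str.?Int.!Int.rec X.…
[2] ?Str  match  cont: ?Int.!Int.rec X.…
[3] ?Int  match  cont: !Int.rec X.…
[4] got !Unit, protocol expects !Int  ✗

4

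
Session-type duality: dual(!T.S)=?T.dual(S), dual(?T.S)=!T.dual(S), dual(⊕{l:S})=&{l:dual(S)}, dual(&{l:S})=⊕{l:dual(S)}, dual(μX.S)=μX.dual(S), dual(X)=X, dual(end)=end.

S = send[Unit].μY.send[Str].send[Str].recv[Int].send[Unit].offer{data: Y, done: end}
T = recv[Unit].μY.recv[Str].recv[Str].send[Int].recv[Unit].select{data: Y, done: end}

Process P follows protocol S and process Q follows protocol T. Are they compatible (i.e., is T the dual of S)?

send[Unit] | recv[Unit]  ✓
  μY | μY  ✓ (μ self-dual)
    send[Str] | recv[Str]  ✓
      send[Str] | recv[Str]  ✓
        recv[Int] | send[Int]  ✓
          send[Unit] | recv[Unit]  ✓
            offer{data,done} | select{data,done}  ✓ label sets agree
              • data:
                Y | Y  ✓
              • done:
                end | end  ✓

YES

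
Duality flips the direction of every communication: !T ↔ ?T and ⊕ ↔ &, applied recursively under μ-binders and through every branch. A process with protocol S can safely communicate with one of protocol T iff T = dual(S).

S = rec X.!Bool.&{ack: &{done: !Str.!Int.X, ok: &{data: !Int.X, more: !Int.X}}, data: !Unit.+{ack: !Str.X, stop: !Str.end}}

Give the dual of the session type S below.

rec X ↦ rec X  (μ self-dual)
  !Bool ↦ ?Bool
    &{ack,data} ↦ +{ack,data}  (external→internal)
      • ack:
        &{done,ok} ↦ +{done,ok}  (external→internal)
          • done:
            !Str ↦ ?Str
              !Int ↦ ?Int
                X self-dual
          • ok:
            &{data,more} ↦ +{data,more}  (external→internal)
              • data:
                !Int ↦ ?Int
                  X self-dual
              • more:
                !Int ↦ ?Int
                  X self-dual
      • data:
        !Unit ↦ ?Unit
          +{ack,stop} ↦ &{ack,stop}  (⊕→&)
            • ack:
              !Str ↦ ?Str
                X self-dual
            • stop:
              !Str ↦ ?Str
                end self-dual

rec X.?Bool.+{ack: +{done: ?Str.?Int.X, ok: +{data: ?Int.X, more: ?Int.X}}, data: ?Unit.&{ack: ?Str.X, stop: ?Str.end}}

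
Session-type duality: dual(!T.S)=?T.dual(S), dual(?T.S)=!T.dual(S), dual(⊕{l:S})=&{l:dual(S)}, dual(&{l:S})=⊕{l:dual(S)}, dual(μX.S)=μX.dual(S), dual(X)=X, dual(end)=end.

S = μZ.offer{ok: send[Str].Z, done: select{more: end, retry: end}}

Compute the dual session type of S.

μZ = μZ  (μ self-dual)
  offer{ok,done} = select{ok,done}  (&→⊕)
    case ok:
      send[Str] = recv[Str]
        dual(Z) = Z
    case done:
      select{more,retry} = offer{more,retry}  (select→offer)
        case more:
          dual(end) = end
        case retry:
          dual(end) = end

μZ.select{ok: recv[Str].Z, done: offer{more: end, retry: end}}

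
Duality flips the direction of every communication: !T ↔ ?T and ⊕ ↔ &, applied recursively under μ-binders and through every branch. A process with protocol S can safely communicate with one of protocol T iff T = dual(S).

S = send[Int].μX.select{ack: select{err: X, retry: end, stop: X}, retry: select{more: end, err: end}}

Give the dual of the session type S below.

recv[Int].μX.offer{ack: offer{err: X, retry: end, stop: X}, retry: offer{more: end, err: end}}

send[Int] = recv[Int]
  μX = μX  (μ self-dual)
    select{ack,retry} = offer{ack,retry}  (internal→external)
      [ack]
        select{err,retry,stop} = offer{err,retry,stop}  (internal→external)
          [err]
            dual(X) = X
          [retry]
            dual(end) = end
          [stop]
            dual(X) = X
      [retry]
        select{more,err} = offer{more,err}  (internal→external)
          [more]
            dual(end) = end
          [err]
            dual(end) = end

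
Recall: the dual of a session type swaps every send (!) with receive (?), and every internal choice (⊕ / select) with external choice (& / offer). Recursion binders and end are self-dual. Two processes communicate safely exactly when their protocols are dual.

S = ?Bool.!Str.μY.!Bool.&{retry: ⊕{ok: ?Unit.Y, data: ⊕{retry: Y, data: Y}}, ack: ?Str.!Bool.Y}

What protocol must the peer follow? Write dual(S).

!Bool.?Str.μY.?Bool.⊕{retry: &{ok: !Unit.Y, data: &{retry: Y, data: Y}}, ack: !Str.?Bool.Y}

?Bool ↦ !Bool
  !Str ↦ ?Str
    μY ↦ μY  (μ self-dual)
      !Bool ↦ ?Bool
        &{retry,ack} ↦ ⊕{retry,ack}  (offer→select)
          • retry:
            ⊕{ok,data} ↦ &{ok,data}  (select→offer)
              • ok:
                ?Unit ↦ !Unit
                  dual(Y) = Y
              • data:
                ⊕{retry,data} ↦ &{retry,data}  (select→offer)
                  • retry:
                    dual(Y) = Y
                  • data:
                    dual(Y) = Y
          • ack:
            ?Str ↦ !Str
              !Bool ↦ ?Bool
                dual(Y) = Y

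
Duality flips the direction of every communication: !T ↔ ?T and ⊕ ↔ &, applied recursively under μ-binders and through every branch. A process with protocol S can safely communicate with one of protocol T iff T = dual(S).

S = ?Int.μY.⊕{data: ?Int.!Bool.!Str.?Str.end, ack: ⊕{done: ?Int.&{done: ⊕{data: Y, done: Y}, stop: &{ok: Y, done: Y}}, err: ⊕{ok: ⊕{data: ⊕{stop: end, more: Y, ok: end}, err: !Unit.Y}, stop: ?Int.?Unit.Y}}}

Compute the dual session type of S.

?Int ↦ !Int
  μY ↦ μY  (binder kept)
    ⊕{data,ack} ↦ &{data,ack}  (select→offer)
      [data]
        ?Int ↦ !Int
          !Bool ↦ ?Bool
            !Str ↦ ?Str
              ?Str ↦ !Str
                end self-dual
      [ack]
        ⊕{done,err} ↦ &{done,err}  (select→offer)
          [done]
            ?Int ↦ !Int
              &{done,stop} ↦ ⊕{done,stop}  (&→⊕)
                [done]
                  ⊕{data,done} ↦ &{data,done}  (select→offer)
                    [data]
                      Y self-dual
                    [done]
                      Y self-dual
                [stop]
                  &{ok,done} ↦ ⊕{ok,done}  (&→⊕)
                    [ok]
                      Y self-dual
                    [done]
                      Y self-dual
          [err]
            ⊕{ok,stop} ↦ &{ok,stop}  (select→offer)
              [ok]
                ⊕{data,err} ↦ &{data,err}  (select→offer)
                  [data]
                    ⊕{stop,more,ok} ↦ &{stop,more,ok}  (select→offer)
                      [stop]
                        end self-dual
                      [more]
                        Y self-dual
                      [ok]
                        end self-dual
                  [err]
                    !Unit ↦ ?Unit
                      Y self-dual
              [stop]
                ?Int ↦ !Int
                  ?Unit ↦ !Unit
                    Y self-dual

!Int.μY.&{data: !Int.?Bool.?Str.!Str.end, ack: &{done: !Int.⊕{done: &{data: Y, done: Y}, stop: ⊕{ok: Y, done: Y}}, err: &{ok: &{data: &{stop: end, more: Y, ok: end}, err: ?Unit.Y}, stop: !Int.!Unit.Y}}}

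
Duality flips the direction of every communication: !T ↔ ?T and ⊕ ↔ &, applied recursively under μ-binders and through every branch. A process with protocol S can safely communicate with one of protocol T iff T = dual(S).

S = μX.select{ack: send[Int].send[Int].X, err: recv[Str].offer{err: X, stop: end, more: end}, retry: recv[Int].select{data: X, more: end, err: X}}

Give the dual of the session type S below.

μX.offer{ack: recv[Int].recv[Int].X, err: send[Str].select{err: X, stop: end, more: end}, retry: send[Int].offer{data: X, more: end, err: X}}

μX → μX  (binder kept)
  select{ack,err,retry} → offer{ack,err,retry}  (internal→external)
    • ack:
      send[Int] → recv[Int]
        send[Int] → recv[Int]
          X self-dual
    • err:
      recv[Str] → send[Str]
        offer{err,stop,more} → select{err,stop,more}  (&→⊕)
          • err:
            X self-dual
          • stop:
            end self-dual
          • more:
            end self-dual
    • retry:
      recv[Int] → send[Int]
        select{data,more,err} → offer{data,more,err}  (internal→external)
          • data:
            X self-dual
          • more:
            end self-dual
          • err:
            X self-dual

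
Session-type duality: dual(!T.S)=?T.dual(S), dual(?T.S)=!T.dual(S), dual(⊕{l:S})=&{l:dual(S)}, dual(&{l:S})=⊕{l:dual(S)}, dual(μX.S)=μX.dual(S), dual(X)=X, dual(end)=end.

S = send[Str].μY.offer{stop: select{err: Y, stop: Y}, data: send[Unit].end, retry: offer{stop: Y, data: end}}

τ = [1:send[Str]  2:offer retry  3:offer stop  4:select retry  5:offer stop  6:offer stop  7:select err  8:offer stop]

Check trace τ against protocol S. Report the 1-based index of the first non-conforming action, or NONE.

4

[1] send[Str]  ok  residual = μY.…
[2] offer retry  ok  residual = offer{stop: μY.…, data: end}
[3] offer stop  ok  residual = μY.…
[4] got select retry, protocol expects offer stop or offer data or offer retry  ✗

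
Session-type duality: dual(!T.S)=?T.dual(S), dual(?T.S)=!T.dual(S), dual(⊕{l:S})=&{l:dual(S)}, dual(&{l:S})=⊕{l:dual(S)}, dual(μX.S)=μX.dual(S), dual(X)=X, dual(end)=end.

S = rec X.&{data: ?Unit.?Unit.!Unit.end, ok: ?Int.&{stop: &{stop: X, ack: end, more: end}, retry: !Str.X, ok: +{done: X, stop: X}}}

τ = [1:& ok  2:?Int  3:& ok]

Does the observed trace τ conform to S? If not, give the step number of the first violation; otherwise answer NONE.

@1 & ok  ok  cont: ?Int.&{stop: &{stop: rec X.…, ack: end, more: end}, retry: !Str.rec X.…, ok: +{done: rec X.…, stop: rec X.…}}
@2 ?Int  ok  cont: &{stop: &{stop: rec X.…, ack: end, more: end}, retry: !Str.rec X.…, ok: +{done: rec X.…, stop: rec X.…}}
@3 & ok  ok  cont: +{done: rec X.…, stop: rec X.…}
all 3 steps conform

NONE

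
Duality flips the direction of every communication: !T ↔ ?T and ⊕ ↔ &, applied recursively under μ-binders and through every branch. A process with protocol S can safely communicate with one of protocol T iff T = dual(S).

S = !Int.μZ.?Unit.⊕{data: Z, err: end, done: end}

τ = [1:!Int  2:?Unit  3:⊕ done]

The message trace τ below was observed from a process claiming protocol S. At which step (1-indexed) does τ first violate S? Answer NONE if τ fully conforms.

step 1: !Int  ✓  cont: μZ.…
step 2: ?Unit  ✓  cont: ⊕{data: μZ.…, err: end, done: end}
step 3: ⊕ done  ✓  cont: end
trace exhausted — no violation

NONE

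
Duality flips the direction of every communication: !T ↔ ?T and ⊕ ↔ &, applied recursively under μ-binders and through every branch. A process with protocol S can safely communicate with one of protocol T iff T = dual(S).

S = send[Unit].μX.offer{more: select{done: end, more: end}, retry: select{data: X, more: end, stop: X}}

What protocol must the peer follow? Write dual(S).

send[Unit] → recv[Unit]
  μX → μX  (μ self-dual)
    offer{more,retry} → select{more,retry}  (external→internal)
      case more:
        select{done,more} → offer{done,more}  (internal→external)
          case done:
            dual(end) = end
          case more:
            dual(end) = end
      case retry:
        select{data,more,stop} → offer{data,more,stop}  (internal→external)
          case data:
            dual(X) = X
          case more:
            dual(end) = end
          case stop:
            dual(X) = X

recv[Unit].μX.select{more: offer{done: end, more: end}, retry: offer{data: X, more: end, stop: X}}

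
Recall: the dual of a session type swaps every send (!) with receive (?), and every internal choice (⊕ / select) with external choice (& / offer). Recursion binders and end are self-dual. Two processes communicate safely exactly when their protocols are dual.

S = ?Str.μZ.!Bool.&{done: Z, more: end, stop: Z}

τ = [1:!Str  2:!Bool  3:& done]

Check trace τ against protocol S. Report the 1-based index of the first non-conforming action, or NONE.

@1 got !Str, protocol expects ?Str  ✗

1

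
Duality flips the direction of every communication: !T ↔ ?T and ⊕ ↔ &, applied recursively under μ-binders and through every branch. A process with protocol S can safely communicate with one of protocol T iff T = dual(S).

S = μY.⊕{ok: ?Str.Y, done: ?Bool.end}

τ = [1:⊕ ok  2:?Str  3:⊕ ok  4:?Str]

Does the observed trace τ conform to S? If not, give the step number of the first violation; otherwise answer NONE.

[1] ⊕ ok  ok  cont: ?Str.μY.…
[2] ?Str  ok  cont: μY.…
[3] ⊕ ok  ok  cont: ?Str.μY.…
[4] ?Str  ok  cont: μY.…
τ conforms to S (length 4)

NONE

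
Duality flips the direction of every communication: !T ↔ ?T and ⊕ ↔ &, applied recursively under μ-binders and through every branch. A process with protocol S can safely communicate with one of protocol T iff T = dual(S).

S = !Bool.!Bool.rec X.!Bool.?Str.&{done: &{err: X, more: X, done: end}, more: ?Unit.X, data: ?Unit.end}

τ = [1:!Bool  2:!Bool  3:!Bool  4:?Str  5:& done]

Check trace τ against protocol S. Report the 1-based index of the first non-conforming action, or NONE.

step 1: !Bool  ok  state: !Bool.rec X.…
step 2: !Bool  ok  state: rec X.…
step 3: !Bool  ok  state: ?Str.&{done: &{err: rec X.…, more: rec X.…, done: end}, more: ?Unit.rec X.…, data: ?Unit.end}
step 4: ?Str  ok  state: &{done: &{err: rec X.…, more: rec X.…, done: end}, more: ?Unit.rec X.…, data: ?Unit.end}
step 5: & done  ok  state: &{err: rec X.…, more: rec X.…, done: end}
τ conforms to S (length 5)

NONE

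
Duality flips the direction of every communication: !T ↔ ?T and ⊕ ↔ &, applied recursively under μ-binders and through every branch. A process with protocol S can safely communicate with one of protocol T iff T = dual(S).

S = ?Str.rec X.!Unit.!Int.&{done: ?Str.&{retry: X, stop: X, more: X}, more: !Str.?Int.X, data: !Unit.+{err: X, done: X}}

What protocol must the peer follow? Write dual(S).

!Str.rec X.?Unit.?Int.+{done: !Str.+{retry: X, stop: X, more: X}, more: ?Str.!Int.X, data: ?Unit.&{err: X, done: X}}

?Str = !Str
  rec X = rec X  (binder kept)
    !Unit = ?Unit
      !Int = ?Int
        &{done,more,data} = +{done,more,data}  (&→⊕)
          [done]
            ?Str = !Str
              &{retry,stop,more} = +{retry,stop,more}  (&→⊕)
                [retry]
                  dual(X) = X
                [stop]
                  dual(X) = X
                [more]
                  dual(X) = X
          [more]
            !Str = ?Str
              ?Int = !Int
                dual(X) = X
          [data]
            !Unit = ?Unit
              +{err,done} = &{err,done}  (internal→external)
                [err]
                  dual(X) = X
                [done]
                  dual(X) = X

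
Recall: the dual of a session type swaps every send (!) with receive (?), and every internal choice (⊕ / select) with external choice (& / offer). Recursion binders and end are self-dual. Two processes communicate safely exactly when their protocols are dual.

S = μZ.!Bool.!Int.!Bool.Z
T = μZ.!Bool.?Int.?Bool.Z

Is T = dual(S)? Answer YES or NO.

μZ ‖ μZ  match (binder kept)
  !Bool ‖ !Bool  ✗ same direction on both sides — not dual

NO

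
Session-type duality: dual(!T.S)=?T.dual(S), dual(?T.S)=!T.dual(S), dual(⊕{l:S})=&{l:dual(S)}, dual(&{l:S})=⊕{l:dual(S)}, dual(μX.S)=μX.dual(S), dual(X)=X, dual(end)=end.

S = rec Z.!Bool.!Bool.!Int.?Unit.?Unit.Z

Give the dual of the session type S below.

rec Z.?Bool.?Bool.?Int.!Unit.!Unit.Z

rec Z = rec Z  (μ self-dual)
  !Bool = ?Bool
    !Bool = ?Bool
      !Int = ?Int
        ?Unit = !Unit
          ?Unit = !Unit
            Z self-dual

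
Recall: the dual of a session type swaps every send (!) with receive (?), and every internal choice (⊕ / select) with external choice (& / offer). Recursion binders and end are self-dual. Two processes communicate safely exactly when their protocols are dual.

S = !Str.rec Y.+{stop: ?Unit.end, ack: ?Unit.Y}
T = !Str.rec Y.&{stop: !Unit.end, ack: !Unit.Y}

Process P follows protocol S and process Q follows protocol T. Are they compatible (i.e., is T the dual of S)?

!Str | !Str  ✗ same direction on both sides — not dual

NO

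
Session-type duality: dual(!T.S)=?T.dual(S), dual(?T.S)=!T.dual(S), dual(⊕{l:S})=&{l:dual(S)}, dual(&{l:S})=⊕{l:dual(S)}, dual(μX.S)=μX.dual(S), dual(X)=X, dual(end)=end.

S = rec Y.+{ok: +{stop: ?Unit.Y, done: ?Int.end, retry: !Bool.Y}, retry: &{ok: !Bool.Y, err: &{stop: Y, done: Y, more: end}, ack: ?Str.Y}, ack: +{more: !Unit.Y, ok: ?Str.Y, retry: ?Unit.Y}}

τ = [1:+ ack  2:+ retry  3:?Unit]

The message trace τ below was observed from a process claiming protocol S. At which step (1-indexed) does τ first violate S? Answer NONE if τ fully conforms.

NONE

@1 + ack  ✓  now at +{more: !Unit.rec Y.…, ok: ?Str.rec Y.…, retry: ?Unit.rec Y.…}
@2 + retry  ✓  now at ?Unit.rec Y.…
@3 ?Unit  ✓  now at rec Y.…
τ conforms to S (length 3)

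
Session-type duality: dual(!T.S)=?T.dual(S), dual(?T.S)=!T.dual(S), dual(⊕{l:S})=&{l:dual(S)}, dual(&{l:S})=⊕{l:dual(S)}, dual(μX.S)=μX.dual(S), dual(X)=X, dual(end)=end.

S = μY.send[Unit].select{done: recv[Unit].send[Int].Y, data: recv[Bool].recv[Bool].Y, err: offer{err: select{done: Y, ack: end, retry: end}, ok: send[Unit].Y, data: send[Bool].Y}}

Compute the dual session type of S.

μY.recv[Unit].offer{done: send[Unit].recv[Int].Y, data: send[Bool].send[Bool].Y, err: select{err: offer{done: Y, ack: end, retry: end}, ok: recv[Unit].Y, data: recv[Bool].Y}}

μY ↦ μY  (rec unchanged)
  send[Unit] ↦ recv[Unit]
    select{done,data,err} ↦ offer{done,data,err}  (⊕→&)
      • done:
        recv[Unit] ↦ send[Unit]
          send[Int] ↦ recv[Int]
            Y ↦ Y
      • data:
        recv[Bool] ↦ send[Bool]
          recv[Bool] ↦ send[Bool]
            Y ↦ Y
      • err:
        offer{err,ok,data} ↦ select{err,ok,data}  (&→⊕)
          • err:
            select{done,ack,retry} ↦ offer{done,ack,retry}  (⊕→&)
              • done:
                Y ↦ Y
              • ack:
                end ↦ end
              • retry:
                end ↦ end
          • ok:
            send[Unit] ↦ recv[Unit]
              Y ↦ Y
          • data:
            send[Bool] ↦ recv[Bool]
              Y ↦ Y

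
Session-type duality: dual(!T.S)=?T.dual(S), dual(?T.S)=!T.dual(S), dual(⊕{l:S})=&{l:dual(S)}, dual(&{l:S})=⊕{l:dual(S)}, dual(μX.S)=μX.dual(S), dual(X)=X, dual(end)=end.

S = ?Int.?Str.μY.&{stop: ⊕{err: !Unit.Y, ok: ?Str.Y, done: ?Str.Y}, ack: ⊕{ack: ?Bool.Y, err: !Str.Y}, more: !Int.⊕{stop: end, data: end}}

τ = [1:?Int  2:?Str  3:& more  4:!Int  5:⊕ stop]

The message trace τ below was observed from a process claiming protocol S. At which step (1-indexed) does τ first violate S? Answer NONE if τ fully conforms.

@1 ?Int  match  now at ?Str.μY.…
@2 ?Str  match  now at μY.…
@3 & more  match  now at !Int.⊕{stop: end, data: end}
@4 !Int  match  now at ⊕{stop: end, data: end}
@5 ⊕ stop  match  now at end
trace exhausted — no violation

NONE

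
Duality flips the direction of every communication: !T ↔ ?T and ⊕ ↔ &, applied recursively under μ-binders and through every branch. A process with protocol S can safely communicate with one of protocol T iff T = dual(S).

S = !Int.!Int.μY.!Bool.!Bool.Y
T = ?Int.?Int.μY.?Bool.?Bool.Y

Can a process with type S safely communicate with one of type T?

!Int | ?Int  ✓
  !Int | ?Int  ✓
    μY | μY  ✓ (binder kept)
      !Bool | ?Bool  ✓
        !Bool | ?Bool  ✓
          Y | Y  ✓

YES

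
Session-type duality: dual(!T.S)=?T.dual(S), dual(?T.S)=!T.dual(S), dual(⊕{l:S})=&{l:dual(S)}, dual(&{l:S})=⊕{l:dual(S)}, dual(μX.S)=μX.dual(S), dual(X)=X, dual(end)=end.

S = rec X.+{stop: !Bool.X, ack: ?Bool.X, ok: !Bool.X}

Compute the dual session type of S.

rec X ↦ rec X  (binder kept)
  +{stop,ack,ok} ↦ &{stop,ack,ok}  (internal→external)
    • stop:
      !Bool ↦ ?Bool
        X ↦ X
    • ack:
      ?Bool ↦ !Bool
        X ↦ X
    • ok:
      !Bool ↦ ?Bool
        X ↦ X

rec X.&{stop: ?Bool.X, ack: !Bool.X, ok: ?Bool.X}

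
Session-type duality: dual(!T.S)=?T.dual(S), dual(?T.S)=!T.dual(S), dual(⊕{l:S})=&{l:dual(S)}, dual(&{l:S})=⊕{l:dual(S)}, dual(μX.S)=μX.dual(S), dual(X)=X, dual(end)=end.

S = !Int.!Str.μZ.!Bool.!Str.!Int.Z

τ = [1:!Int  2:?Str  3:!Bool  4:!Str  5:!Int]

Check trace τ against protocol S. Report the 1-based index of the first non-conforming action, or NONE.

@1 !Int  match  residual = !Str.μZ.…
@2 got ?Str, protocol expects !Str  ✗

2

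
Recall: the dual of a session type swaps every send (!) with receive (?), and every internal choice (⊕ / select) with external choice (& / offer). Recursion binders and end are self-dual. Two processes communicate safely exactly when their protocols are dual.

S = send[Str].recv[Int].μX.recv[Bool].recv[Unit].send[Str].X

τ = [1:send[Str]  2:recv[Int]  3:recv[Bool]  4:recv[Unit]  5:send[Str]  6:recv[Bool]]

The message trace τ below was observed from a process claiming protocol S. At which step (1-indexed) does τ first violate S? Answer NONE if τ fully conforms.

@1 send[Str]  ok  state: recv[Int].μX.…
@2 recv[Int]  ok  state: μX.…
@3 recv[Bool]  ok  state: recv[Unit].send[Str].μX.…
@4 recv[Unit]  ok  state: send[Str].μX.…
@5 send[Str]  ok  state: μX.…
@6 recv[Bool]  ok  state: recv[Unit].send[Str].μX.…
trace exhausted — no violation

NONE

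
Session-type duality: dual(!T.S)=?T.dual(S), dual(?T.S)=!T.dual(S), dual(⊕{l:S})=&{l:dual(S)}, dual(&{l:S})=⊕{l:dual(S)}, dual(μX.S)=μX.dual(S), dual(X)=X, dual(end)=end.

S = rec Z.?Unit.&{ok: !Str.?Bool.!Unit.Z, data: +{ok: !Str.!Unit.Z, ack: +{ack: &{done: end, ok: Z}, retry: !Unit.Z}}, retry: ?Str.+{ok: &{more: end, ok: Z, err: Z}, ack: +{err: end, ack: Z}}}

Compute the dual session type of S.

rec Z → rec Z  (binder kept)
  ?Unit → !Unit
    &{ok,data,retry} → +{ok,data,retry}  (offer→select)
      • ok:
        !Str → ?Str
          ?Bool → !Bool
            !Unit → ?Unit
              Z self-dual
      • data:
        +{ok,ack} → &{ok,ack}  (⊕→&)
          • ok:
            !Str → ?Str
              !Unit → ?Unit
                Z self-dual
          • ack:
            +{ack,retry} → &{ack,retry}  (⊕→&)
              • ack:
                &{done,ok} → +{done,ok}  (offer→select)
                  • done:
                    end self-dual
                  • ok:
                    Z self-dual
              • retry:
                !Unit → ?Unit
                  Z self-dual
      • retry:
        ?Str → !Str
          +{ok,ack} → &{ok,ack}  (⊕→&)
            • ok:
              &{more,ok,err} → +{more,ok,err}  (offer→select)
                • more:
                  end self-dual
                • ok:
                  Z self-dual
                • err:
                  Z self-dual
            • ack:
              +{err,ack} → &{err,ack}  (⊕→&)
                • err:
                  end self-dual
                • ack:
                  Z self-dual

rec Z.!Unit.+{ok: ?Str.!Bool.?Unit.Z, data: &{ok: ?Str.?Unit.Z, ack: &{ack: +{done: end, ok: Z}, retry: ?Unit.Z}}, retry: !Str.&{ok: +{more: end, ok: Z, err: Z}, ack: &{err: end, ack: Z}}}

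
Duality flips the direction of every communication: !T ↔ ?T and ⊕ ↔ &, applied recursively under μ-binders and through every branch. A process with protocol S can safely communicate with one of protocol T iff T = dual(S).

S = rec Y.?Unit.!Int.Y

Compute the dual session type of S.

rec Y.!Unit.?Int.Y

rec Y → rec Y  (binder kept)
  ?Unit → !Unit
    !Int → ?Int
      dual(Y) = Y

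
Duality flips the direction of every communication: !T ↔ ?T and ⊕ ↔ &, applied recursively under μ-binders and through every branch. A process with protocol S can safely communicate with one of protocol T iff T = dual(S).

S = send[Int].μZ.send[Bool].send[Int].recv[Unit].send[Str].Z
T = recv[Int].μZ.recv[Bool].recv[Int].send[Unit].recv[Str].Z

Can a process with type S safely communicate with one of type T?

send[Int] | recv[Int]  match
  μZ | μZ  match (binder kept)
    send[Bool] | recv[Bool]  match
      send[Int] | recv[Int]  match
        recv[Unit] | send[Unit]  match
          send[Str] | recv[Str]  match
            Z | Z  match

YES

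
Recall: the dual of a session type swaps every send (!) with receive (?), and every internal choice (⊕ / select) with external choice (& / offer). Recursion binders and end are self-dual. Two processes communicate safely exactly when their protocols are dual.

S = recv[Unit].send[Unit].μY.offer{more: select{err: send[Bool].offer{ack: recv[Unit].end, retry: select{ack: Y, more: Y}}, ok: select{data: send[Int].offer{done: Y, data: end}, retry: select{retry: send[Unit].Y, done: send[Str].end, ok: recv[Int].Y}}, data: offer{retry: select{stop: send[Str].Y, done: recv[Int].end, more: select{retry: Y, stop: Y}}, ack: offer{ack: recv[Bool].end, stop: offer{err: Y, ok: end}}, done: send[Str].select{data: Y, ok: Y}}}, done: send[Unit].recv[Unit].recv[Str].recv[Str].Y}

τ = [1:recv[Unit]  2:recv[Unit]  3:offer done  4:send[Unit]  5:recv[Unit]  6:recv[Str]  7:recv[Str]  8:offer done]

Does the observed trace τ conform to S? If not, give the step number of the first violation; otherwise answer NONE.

2

@1 recv[Unit]  ok  state: send[Unit].μY.…
@2 got recv[Unit], protocol expects send[Unit]  ✗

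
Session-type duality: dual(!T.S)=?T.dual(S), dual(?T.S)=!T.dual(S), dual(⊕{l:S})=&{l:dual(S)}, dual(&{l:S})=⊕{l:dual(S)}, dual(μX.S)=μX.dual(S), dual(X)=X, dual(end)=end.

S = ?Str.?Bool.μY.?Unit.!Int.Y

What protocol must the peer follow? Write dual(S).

?Str ↦ !Str
  ?Bool ↦ !Bool
    μY ↦ μY  (binder kept)
      ?Unit ↦ !Unit
        !Int ↦ ?Int
          Y self-dual

!Str.!Bool.μY.!Unit.?Int.Y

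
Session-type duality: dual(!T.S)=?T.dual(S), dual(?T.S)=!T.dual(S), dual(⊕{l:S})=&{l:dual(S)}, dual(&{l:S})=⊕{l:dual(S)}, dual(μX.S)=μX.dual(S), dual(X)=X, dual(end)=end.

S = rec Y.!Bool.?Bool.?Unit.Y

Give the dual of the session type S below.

rec Y.?Bool.!Bool.!Unit.Y

rec Y → rec Y  (binder kept)
  !Bool → ?Bool
    ?Bool → !Bool
      ?Unit → !Unit
        Y self-dual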